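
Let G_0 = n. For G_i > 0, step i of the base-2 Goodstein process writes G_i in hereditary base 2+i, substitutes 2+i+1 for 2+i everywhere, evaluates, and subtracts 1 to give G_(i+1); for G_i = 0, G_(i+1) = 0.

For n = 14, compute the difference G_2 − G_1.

step 0: 14 = 2^(2 + 1) + 2^2 + 2; sub 3 for 2: 3^(3 + 1) + 3^3 + 3; = 111; G_1 = 111−1 = 110
step 1: 110 = 3^(3 + 1) + 3^3 + 2; sub 4 for 3: 4^(4 + 1) + 4^4 + 2; = 1282; G_2 = 1282−1 = 1281

1171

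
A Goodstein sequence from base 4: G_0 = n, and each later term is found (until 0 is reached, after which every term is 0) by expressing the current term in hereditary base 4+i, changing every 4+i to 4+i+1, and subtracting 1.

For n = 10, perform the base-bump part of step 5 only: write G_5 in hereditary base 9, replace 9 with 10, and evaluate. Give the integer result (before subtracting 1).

14

G_0=10  [base 4] 2·4 + 2  →[4↦5]→  2·5 + 2 = 12  −1 ⇒ G_1=11
G_1=11  [base 5] 2·5 + 1  →[5↦6]→  2·6 + 1 = 13  −1 ⇒ G_2=12
G_2=12  [base 6] 2·6  →[6↦7]→  2·7 = 14  −1 ⇒ G_3=13
G_3=13  [base 7] 7 + 6  →[7↦8]→  8 + 6 = 14  −1 ⇒ G_4=13
G_4=13  [base 8] 8 + 5  →[8↦9]→  9 + 5 = 14  −1 ⇒ G_5=13
G_5=13  [base 9] 9 + 4  →[9↦10]→  10 + 4 = 14  −1 ⇒ G_6=13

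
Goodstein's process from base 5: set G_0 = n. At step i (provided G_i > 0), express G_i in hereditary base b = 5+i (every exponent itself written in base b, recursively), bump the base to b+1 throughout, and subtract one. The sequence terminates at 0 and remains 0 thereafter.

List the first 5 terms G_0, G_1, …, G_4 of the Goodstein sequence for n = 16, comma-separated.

16, 18, 20, 21, 22

G_0=16  [base 5] 3·5 + 1  →[5↦6]→  3·6 + 1 = 19  −1 ⇒ G_1=18
G_1=18  [base 6] 3·6  →[6↦7]→  3·7 = 21  −1 ⇒ G_2=20
G_2=20  [base 7] 2·7 + 6  →[7↦8]→  2·8 + 6 = 22  −1 ⇒ G_3=21
G_3=21  [base 8] 2·8 + 5  →[8↦9]→  2·9 + 5 = 23  −1 ⇒ G_4=22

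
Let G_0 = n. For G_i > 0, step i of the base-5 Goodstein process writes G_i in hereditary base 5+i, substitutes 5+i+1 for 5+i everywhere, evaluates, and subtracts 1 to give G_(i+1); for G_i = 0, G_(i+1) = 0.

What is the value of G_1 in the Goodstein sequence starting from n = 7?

7

G_0=7  [base 5] 5 + 2  →[5↦6]→  6 + 2 = 8  −1 ⇒ G_1=7
G_1=7  [base 6] 6 + 1  →[6↦7]→  7 + 1 = 8  −1 ⇒ G_2=7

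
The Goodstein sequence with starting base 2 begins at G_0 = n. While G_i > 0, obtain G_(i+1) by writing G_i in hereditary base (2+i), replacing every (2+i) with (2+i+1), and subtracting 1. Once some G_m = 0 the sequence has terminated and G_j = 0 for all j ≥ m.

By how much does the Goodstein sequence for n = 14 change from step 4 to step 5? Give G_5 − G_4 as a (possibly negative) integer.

[0] 14 ≡ 2^(2 + 1) + 2^2 + 2 (base 2). Lift 3: 111. −1: 110.
[1] 110 ≡ 3^(3 + 1) + 3^3 + 2 (base 3). Lift 4: 1282. −1: 1281.
[2] 1281 ≡ 4^(4 + 1) + 4^4 + 1 (base 4). Lift 5: 18751. −1: 18750.
[3] 18750 ≡ 5^(5 + 1) + 5^5 (base 5). Lift 6: 326592. −1: 326591.
[4] 326591 ≡ 6^(6 + 1) + 5·6^5 + 5·6^4 + 5·6^3 + 5·6^2 + 5·6 + 5 (base 6). Lift 7: 5862841. −1: 5862840.

5536249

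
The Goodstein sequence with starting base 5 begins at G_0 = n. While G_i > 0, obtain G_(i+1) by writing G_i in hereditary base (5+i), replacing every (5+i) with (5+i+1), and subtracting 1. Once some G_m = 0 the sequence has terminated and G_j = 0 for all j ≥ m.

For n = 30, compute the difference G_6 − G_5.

20

G_0 = 30. HB_5(30) = 5^2 + 5. Bump = 42. G_1 = 41.
G_1 = 41. HB_6(41) = 6^2 + 5. Bump = 54. G_2 = 53.
G_2 = 53. HB_7(53) = 7^2 + 4. Bump = 68. G_3 = 67.
G_3 = 67. HB_8(67) = 8^2 + 3. Bump = 84. G_4 = 83.
G_4 = 83. HB_9(83) = 9^2 + 2. Bump = 102. G_5 = 101.
G_5 = 101. HB_10(101) = 10^2 + 1. Bump = 122. G_6 = 121.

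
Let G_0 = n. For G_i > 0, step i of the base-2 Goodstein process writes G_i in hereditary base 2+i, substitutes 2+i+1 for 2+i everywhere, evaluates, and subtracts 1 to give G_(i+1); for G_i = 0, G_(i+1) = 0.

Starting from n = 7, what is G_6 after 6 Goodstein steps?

7 —HB2→ 2^2 + 2 + 1 —bump→ 3^3 + 3 + 1 = 31 —(−1)→ 30
30 —HB3→ 3^3 + 3 —bump→ 4^4 + 4 = 260 —(−1)→ 259
259 —HB4→ 4^4 + 3 —bump→ 5^5 + 3 = 3128 —(−1)→ 3127
3127 —HB5→ 5^5 + 2 —bump→ 6^6 + 2 = 46658 —(−1)→ 46657
46657 —HB6→ 6^6 + 1 —bump→ 7^7 + 1 = 823544 —(−1)→ 823543
823543 —HB7→ 7^7 —bump→ 8^8 = 16777216 —(−1)→ 16777215

16777215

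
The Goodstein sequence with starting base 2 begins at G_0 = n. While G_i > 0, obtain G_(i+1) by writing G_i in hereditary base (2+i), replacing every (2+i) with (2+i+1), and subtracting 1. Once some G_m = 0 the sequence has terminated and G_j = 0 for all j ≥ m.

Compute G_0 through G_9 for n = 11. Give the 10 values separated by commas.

11 —HB2→ 2^(2 + 1) + 2 + 1 —bump→ 3^(3 + 1) + 3 + 1 = 85 —(−1)→ 84
84 —HB3→ 3^(3 + 1) + 3 —bump→ 4^(4 + 1) + 4 = 1028 —(−1)→ 1027
1027 —HB4→ 4^(4 + 1) + 3 —bump→ 5^(5 + 1) + 3 = 15628 —(−1)→ 15627
15627 —HB5→ 5^(5 + 1) + 2 —bump→ 6^(6 + 1) + 2 = 279938 —(−1)→ 279937
279937 —HB6→ 6^(6 + 1) + 1 —bump→ 7^(7 + 1) + 1 = 5764802 —(−1)→ 5764801
5764801 —HB7→ 7^(7 + 1) —bump→ 8^(8 + 1) = 134217728 —(−1)→ 134217727
134217727 —HB8→ 7·8^8 + 7·8^7 + 7·8^6 + 7·8^5 + 7·8^4 + 7·8^3 + 7·8^2 + 7·8 + 7 —bump→ 7·9^9 + 7·9^7 + 7·9^6 + 7·9^5 + 7·9^4 + 7·9^3 + 7·9^2 + 7·9 + 7 = 2749609303 —(−1)→ 2749609302
2749609302 —HB9→ 7·9^9 + 7·9^7 + 7·9^6 + 7·9^5 + 7·9^4 + 7·9^3 + 7·9^2 + 7·9 + 6 —bump→ 7·10^10 + 7·10^7 + 7·10^6 + 7·10^5 + 7·10^4 + 7·10^3 + 7·10^2 + 7·10 + 6 = 70077777776 —(−1)→ 70077777775
70077777775 —HB10→ 7·10^10 + 7·10^7 + 7·10^6 + 7·10^5 + 7·10^4 + 7·10^3 + 7·10^2 + 7·10 + 5 —bump→ 7·11^11 + 7·11^7 + 7·11^6 + 7·11^5 + 7·11^4 + 7·11^3 + 7·11^2 + 7·11 + 5 = 1997331745491 —(−1)→ 1997331745490

11, 84, 1027, 15627, 279937, 5764801, 134217727, 2749609302, 70077777775, 1997331745490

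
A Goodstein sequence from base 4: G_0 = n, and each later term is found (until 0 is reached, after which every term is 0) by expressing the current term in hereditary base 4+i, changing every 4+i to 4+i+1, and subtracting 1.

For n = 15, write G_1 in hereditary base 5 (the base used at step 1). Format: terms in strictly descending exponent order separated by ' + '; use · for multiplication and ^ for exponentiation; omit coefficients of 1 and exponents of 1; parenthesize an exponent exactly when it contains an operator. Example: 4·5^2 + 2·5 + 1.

[0] 15 ≡ 3·4 + 3 (base 4). Lift 5: 18. −1: 17.
[1] 17 ≡ 3·5 + 2 (base 5). Lift 6: 20. −1: 19.

3·5 + 2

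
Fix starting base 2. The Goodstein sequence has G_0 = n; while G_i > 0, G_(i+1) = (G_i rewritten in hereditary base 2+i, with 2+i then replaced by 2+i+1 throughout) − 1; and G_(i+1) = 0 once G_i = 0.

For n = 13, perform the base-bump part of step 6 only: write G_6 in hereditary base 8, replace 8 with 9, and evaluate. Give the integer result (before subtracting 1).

13 —HB2→ 2^(2 + 1) + 2^2 + 1 —bump→ 3^(3 + 1) + 3^3 + 1 = 109 —(−1)→ 108
108 —HB3→ 3^(3 + 1) + 3^3 —bump→ 4^(4 + 1) + 4^4 = 1280 —(−1)→ 1279
1279 —HB4→ 4^(4 + 1) + 3·4^3 + 3·4^2 + 3·4 + 3 —bump→ 5^(5 + 1) + 3·5^3 + 3·5^2 + 3·5 + 3 = 16093 —(−1)→ 16092
16092 —HB5→ 5^(5 + 1) + 3·5^3 + 3·5^2 + 3·5 + 2 —bump→ 6^(6 + 1) + 3·6^3 + 3·6^2 + 3·6 + 2 = 280712 —(−1)→ 280711
280711 —HB6→ 6^(6 + 1) + 3·6^3 + 3·6^2 + 3·6 + 1 —bump→ 7^(7 + 1) + 3·7^3 + 3·7^2 + 3·7 + 1 = 5765999 —(−1)→ 5765998
5765998 —HB7→ 7^(7 + 1) + 3·7^3 + 3·7^2 + 3·7 —bump→ 8^(8 + 1) + 3·8^3 + 3·8^2 + 3·8 = 134219480 —(−1)→ 134219479

3486786856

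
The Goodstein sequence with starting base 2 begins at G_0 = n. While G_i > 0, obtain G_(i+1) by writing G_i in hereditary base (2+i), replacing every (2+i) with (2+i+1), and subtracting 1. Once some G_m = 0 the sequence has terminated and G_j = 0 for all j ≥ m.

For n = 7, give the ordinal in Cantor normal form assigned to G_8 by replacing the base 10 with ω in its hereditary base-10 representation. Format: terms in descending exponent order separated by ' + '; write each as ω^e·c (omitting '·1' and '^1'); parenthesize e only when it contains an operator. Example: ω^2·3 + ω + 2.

7 —HB2→ 2^2 + 2 + 1 —bump→ 3^3 + 3 + 1 = 31 —(−1)→ 30
30 —HB3→ 3^3 + 3 —bump→ 4^4 + 4 = 260 —(−1)→ 259
259 —HB4→ 4^4 + 3 —bump→ 5^5 + 3 = 3128 —(−1)→ 3127
3127 —HB5→ 5^5 + 2 —bump→ 6^6 + 2 = 46658 —(−1)→ 46657
46657 —HB6→ 6^6 + 1 —bump→ 7^7 + 1 = 823544 —(−1)→ 823543
823543 —HB7→ 7^7 —bump→ 8^8 = 16777216 —(−1)→ 16777215
16777215 —HB8→ 7·8^7 + 7·8^6 + 7·8^5 + 7·8^4 + 7·8^3 + 7·8^2 + 7·8 + 7 —bump→ 7·9^7 + 7·9^6 + 7·9^5 + 7·9^4 + 7·9^3 + 7·9^2 + 7·9 + 7 = 37665880 —(−1)→ 37665879
37665879 —HB9→ 7·9^7 + 7·9^6 + 7·9^5 + 7·9^4 + 7·9^3 + 7·9^2 + 7·9 + 6 —bump→ 7·10^7 + 7·10^6 + 7·10^5 + 7·10^4 + 7·10^3 + 7·10^2 + 7·10 + 6 = 77777776 —(−1)→ 77777775
77777775 —HB10→ 7·10^7 + 7·10^6 + 7·10^5 + 7·10^4 + 7·10^3 + 7·10^2 + 7·10 + 5 —bump→ 7·11^7 + 7·11^6 + 7·11^5 + 7·11^4 + 7·11^3 + 7·11^2 + 7·11 + 5 = 150051214 —(−1)→ 150051213

ω^7·7 + ω^6·7 + ω^5·7 + ω^4·7 + ω^3·7 + ω^2·7 + ω·7 + 5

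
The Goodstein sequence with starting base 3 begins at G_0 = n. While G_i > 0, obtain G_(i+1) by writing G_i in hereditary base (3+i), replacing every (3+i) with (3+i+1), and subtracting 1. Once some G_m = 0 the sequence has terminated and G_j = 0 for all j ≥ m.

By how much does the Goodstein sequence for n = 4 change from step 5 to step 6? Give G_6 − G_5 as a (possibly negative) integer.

-1

4 —HB3→ 3 + 1 —bump→ 4 + 1 = 5 —(−1)→ 4
4 —HB4→ 4 —bump→ 5 = 5 —(−1)→ 4
4 —HB5→ 4 —bump→ 4 = 4 —(−1)→ 3
3 —HB6→ 3 —bump→ 3 = 3 —(−1)→ 2
2 —HB7→ 2 —bump→ 2 = 2 —(−1)→ 1
1 —HB8→ 1 —bump→ 1 = 1 —(−1)→ 0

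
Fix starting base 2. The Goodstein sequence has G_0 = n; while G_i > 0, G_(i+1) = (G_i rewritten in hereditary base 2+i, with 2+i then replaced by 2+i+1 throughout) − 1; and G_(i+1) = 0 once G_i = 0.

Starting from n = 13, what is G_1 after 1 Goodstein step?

G_0=13  [base 2] 2^(2 + 1) + 2^2 + 1  →[2↦3]→  3^(3 + 1) + 3^3 + 1 = 109  −1 ⇒ G_1=108
G_1=108  [base 3] 3^(3 + 1) + 3^3  →[3↦4]→  4^(4 + 1) + 4^4 = 1280  −1 ⇒ G_2=1279

108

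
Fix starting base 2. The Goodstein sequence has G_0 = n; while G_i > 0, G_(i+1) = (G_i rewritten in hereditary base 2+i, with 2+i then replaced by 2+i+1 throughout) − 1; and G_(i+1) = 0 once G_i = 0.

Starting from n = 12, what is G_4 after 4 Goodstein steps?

12 —HB2→ 2^(2 + 1) + 2^2 —bump→ 3^(3 + 1) + 3^3 = 108 —(−1)→ 107
107 —HB3→ 3^(3 + 1) + 2·3^2 + 2·3 + 2 —bump→ 4^(4 + 1) + 2·4^2 + 2·4 + 2 = 1066 —(−1)→ 1065
1065 —HB4→ 4^(4 + 1) + 2·4^2 + 2·4 + 1 —bump→ 5^(5 + 1) + 2·5^2 + 2·5 + 1 = 15686 —(−1)→ 15685
15685 —HB5→ 5^(5 + 1) + 2·5^2 + 2·5 —bump→ 6^(6 + 1) + 2·6^2 + 2·6 = 280020 —(−1)→ 280019
280019 —HB6→ 6^(6 + 1) + 2·6^2 + 6 + 5 —bump→ 7^(7 + 1) + 2·7^2 + 7 + 5 = 5764911 —(−1)→ 5764910

280019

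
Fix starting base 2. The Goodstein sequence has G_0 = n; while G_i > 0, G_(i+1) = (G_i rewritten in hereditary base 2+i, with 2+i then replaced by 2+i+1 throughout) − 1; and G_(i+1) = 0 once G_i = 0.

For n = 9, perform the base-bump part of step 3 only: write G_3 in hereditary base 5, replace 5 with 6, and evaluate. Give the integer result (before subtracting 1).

140744

i=0: 9 = 2^(2 + 1) + 1 (b=2); 2→3: 3^(3 + 1) + 1 = 82; 82−1 = 81
i=1: 81 = 3^(3 + 1) (b=3); 3→4: 4^(4 + 1) = 1024; 1024−1 = 1023
i=2: 1023 = 3·4^4 + 3·4^3 + 3·4^2 + 3·4 + 3 (b=4); 4→5: 3·5^5 + 3·5^3 + 3·5^2 + 3·5 + 3 = 9843; 9843−1 = 9842
i=3: 9842 = 3·5^5 + 3·5^3 + 3·5^2 + 3·5 + 2 (b=5); 5→6: 3·6^6 + 3·6^3 + 3·6^2 + 3·6 + 2 = 140744; 140744−1 = 140743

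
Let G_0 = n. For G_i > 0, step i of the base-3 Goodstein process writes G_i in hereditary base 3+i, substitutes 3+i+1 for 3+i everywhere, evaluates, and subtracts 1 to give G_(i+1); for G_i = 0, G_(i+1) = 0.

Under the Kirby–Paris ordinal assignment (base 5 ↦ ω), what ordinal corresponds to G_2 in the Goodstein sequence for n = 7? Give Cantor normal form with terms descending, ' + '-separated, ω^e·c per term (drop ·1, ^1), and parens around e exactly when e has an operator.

G_0 = 7. HB_3(7) = 2·3 + 1. Bump = 9. G_1 = 8.
G_1 = 8. HB_4(8) = 2·4. Bump = 10. G_2 = 9.
G_2 = 9. HB_5(9) = 5 + 4. Bump = 10. G_3 = 9.

ω + 4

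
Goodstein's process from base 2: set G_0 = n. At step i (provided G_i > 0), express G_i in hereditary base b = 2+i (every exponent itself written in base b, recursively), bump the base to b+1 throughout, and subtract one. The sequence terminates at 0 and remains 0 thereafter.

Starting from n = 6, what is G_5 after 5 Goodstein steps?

[0] 6 ≡ 2^2 + 2 (base 2). Lift 3: 30. −1: 29.
[1] 29 ≡ 3^3 + 2 (base 3). Lift 4: 258. −1: 257.
[2] 257 ≡ 4^4 + 1 (base 4). Lift 5: 3126. −1: 3125.
[3] 3125 ≡ 5^5 (base 5). Lift 6: 46656. −1: 46655.
[4] 46655 ≡ 5·6^5 + 5·6^4 + 5·6^3 + 5·6^2 + 5·6 + 5 (base 6). Lift 7: 98040. −1: 98039.
[5] 98039 ≡ 5·7^5 + 5·7^4 + 5·7^3 + 5·7^2 + 5·7 + 4 (base 7). Lift 8: 187244. −1: 187243.

98039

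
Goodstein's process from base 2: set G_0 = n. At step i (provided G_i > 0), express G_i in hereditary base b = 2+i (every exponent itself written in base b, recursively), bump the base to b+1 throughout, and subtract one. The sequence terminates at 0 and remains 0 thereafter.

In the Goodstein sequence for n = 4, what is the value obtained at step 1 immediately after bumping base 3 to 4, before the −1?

base 2: 4 = 2^2; at 3: 3^3 = 27; next = 26
base 3: 26 = 2·3^2 + 2·3 + 2; at 4: 2·4^2 + 2·4 + 2 = 42; next = 41

42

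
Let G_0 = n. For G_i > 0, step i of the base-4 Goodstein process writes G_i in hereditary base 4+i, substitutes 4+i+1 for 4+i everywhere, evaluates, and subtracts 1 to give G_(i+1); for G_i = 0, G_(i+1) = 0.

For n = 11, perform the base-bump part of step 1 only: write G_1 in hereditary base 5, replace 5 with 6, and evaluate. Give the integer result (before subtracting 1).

(0) 11|_4 = 2·4 + 3 ↦ 2·5 + 3|_5 = 13 ⇒ 12
(1) 12|_5 = 2·5 + 2 ↦ 2·6 + 2|_6 = 14 ⇒ 13

14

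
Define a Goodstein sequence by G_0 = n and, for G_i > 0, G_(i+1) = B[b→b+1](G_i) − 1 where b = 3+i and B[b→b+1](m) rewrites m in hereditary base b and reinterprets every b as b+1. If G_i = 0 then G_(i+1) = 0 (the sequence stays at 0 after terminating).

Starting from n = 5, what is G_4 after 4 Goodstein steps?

G_0 = 5. HB_3(5) = 3 + 2. Bump = 6. G_1 = 5.
G_1 = 5. HB_4(5) = 4 + 1. Bump = 6. G_2 = 5.
G_2 = 5. HB_5(5) = 5. Bump = 6. G_3 = 5.
G_3 = 5. HB_6(5) = 5. Bump = 5. G_4 = 4.
G_4 = 4. HB_7(4) = 4. Bump = 4. G_5 = 3.

4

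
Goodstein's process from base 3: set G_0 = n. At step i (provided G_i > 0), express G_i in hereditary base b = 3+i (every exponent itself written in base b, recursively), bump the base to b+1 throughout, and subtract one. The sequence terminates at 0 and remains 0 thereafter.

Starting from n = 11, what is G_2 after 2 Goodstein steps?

(0) 11|_3 = 3^2 + 2 ↦ 4^2 + 2|_4 = 18 ⇒ 17
(1) 17|_4 = 4^2 + 1 ↦ 5^2 + 1|_5 = 26 ⇒ 25
(2) 25|_5 = 5^2 ↦ 6^2|_6 = 36 ⇒ 35

25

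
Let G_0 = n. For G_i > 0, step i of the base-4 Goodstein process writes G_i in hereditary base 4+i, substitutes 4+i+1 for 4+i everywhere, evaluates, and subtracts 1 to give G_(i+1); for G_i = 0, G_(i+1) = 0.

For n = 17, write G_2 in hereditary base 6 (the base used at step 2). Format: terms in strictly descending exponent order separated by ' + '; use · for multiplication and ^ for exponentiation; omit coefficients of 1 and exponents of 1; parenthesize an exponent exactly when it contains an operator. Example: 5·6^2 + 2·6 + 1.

5·6 + 5

(0) 17|_4 = 4^2 + 1 ↦ 5^2 + 1|_5 = 26 ⇒ 25
(1) 25|_5 = 5^2 ↦ 6^2|_6 = 36 ⇒ 35
(2) 35|_6 = 5·6 + 5 ↦ 5·7 + 5|_7 = 40 ⇒ 39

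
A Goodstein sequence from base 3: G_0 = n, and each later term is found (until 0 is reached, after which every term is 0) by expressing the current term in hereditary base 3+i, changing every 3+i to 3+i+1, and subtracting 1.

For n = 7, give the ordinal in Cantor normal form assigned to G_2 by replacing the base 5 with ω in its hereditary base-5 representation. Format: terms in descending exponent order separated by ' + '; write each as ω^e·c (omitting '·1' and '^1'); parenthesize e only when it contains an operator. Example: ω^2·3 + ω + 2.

ω + 4

step 0: 7 = 2·3 + 1; sub 4 for 3: 2·4 + 1; = 9; G_1 = 9−1 = 8
step 1: 8 = 2·4; sub 5 for 4: 2·5; = 10; G_2 = 10−1 = 9
step 2: 9 = 5 + 4; sub 6 for 5: 6 + 4; = 10; G_3 = 10−1 = 9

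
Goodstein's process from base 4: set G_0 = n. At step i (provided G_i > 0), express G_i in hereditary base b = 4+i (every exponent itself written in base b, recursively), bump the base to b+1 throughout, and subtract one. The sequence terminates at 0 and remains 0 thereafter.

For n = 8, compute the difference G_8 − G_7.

-1

8 —HB4→ 2·4 —bump→ 2·5 = 10 —(−1)→ 9
9 —HB5→ 5 + 4 —bump→ 6 + 4 = 10 —(−1)→ 9
9 —HB6→ 6 + 3 —bump→ 7 + 3 = 10 —(−1)→ 9
9 —HB7→ 7 + 2 —bump→ 8 + 2 = 10 —(−1)→ 9
9 —HB8→ 8 + 1 —bump→ 9 + 1 = 10 —(−1)→ 9
9 —HB9→ 9 —bump→ 10 = 10 —(−1)→ 9
9 —HB10→ 9 —bump→ 9 = 9 —(−1)→ 8
8 —HB11→ 8 —bump→ 8 = 8 —(−1)→ 7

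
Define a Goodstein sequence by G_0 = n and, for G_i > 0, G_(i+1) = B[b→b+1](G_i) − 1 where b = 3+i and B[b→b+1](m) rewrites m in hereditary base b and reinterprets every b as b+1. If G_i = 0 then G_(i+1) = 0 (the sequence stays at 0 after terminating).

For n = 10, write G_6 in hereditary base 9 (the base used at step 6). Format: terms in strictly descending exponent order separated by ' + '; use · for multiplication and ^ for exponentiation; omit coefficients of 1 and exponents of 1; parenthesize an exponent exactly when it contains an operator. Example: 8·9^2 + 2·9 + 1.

(0) 10|_3 = 3^2 + 1 ↦ 4^2 + 1|_4 = 17 ⇒ 16
(1) 16|_4 = 4^2 ↦ 5^2|_5 = 25 ⇒ 24
(2) 24|_5 = 4·5 + 4 ↦ 4·6 + 4|_6 = 28 ⇒ 27
(3) 27|_6 = 4·6 + 3 ↦ 4·7 + 3|_7 = 31 ⇒ 30
(4) 30|_7 = 4·7 + 2 ↦ 4·8 + 2|_8 = 34 ⇒ 33
(5) 33|_8 = 4·8 + 1 ↦ 4·9 + 1|_9 = 37 ⇒ 36
(6) 36|_9 = 4·9 ↦ 4·10|_10 = 40 ⇒ 39

4·9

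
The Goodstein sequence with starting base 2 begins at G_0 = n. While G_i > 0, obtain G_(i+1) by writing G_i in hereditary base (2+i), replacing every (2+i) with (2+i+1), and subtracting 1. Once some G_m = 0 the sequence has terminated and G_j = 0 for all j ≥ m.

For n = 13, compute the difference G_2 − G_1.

G_0 = 13. HB_2(13) = 2^(2 + 1) + 2^2 + 1. Bump = 109. G_1 = 108.
G_1 = 108. HB_3(108) = 3^(3 + 1) + 3^3. Bump = 1280. G_2 = 1279.

1171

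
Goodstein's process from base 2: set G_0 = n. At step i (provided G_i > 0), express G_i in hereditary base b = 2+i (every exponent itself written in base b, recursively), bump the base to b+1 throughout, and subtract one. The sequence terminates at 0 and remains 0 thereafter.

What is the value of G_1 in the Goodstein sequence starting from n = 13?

(0) 13|_2 = 2^(2 + 1) + 2^2 + 1 ↦ 3^(3 + 1) + 3^3 + 1|_3 = 109 ⇒ 108
(1) 108|_3 = 3^(3 + 1) + 3^3 ↦ 4^(4 + 1) + 4^4|_4 = 1280 ⇒ 1279

108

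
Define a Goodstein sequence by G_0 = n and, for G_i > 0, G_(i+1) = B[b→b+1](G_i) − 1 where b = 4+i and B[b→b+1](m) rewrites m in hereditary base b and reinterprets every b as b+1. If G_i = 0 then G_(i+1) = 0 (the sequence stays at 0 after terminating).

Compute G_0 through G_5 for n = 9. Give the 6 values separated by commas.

9, 10, 11, 11, 11, 11

base 4: 9 = 2·4 + 1; at 5: 2·5 + 1 = 11; next = 10
base 5: 10 = 2·5; at 6: 2·6 = 12; next = 11
base 6: 11 = 6 + 5; at 7: 7 + 5 = 12; next = 11
base 7: 11 = 7 + 4; at 8: 8 + 4 = 12; next = 11
base 8: 11 = 8 + 3; at 9: 9 + 3 = 12; next = 11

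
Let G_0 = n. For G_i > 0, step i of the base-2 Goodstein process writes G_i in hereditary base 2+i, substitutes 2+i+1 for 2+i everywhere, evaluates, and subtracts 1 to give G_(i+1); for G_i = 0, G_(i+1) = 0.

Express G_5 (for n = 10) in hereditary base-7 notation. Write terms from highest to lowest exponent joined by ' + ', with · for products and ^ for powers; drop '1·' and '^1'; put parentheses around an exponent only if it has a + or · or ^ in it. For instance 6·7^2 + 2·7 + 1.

10 —HB2→ 2^(2 + 1) + 2 —bump→ 3^(3 + 1) + 3 = 84 —(−1)→ 83
83 —HB3→ 3^(3 + 1) + 2 —bump→ 4^(4 + 1) + 2 = 1026 —(−1)→ 1025
1025 —HB4→ 4^(4 + 1) + 1 —bump→ 5^(5 + 1) + 1 = 15626 —(−1)→ 15625
15625 —HB5→ 5^(5 + 1) —bump→ 6^(6 + 1) = 279936 —(−1)→ 279935
279935 —HB6→ 5·6^6 + 5·6^5 + 5·6^4 + 5·6^3 + 5·6^2 + 5·6 + 5 —bump→ 5·7^7 + 5·7^5 + 5·7^4 + 5·7^3 + 5·7^2 + 5·7 + 5 = 4215755 —(−1)→ 4215754

5·7^7 + 5·7^5 + 5·7^4 + 5·7^3 + 5·7^2 + 5·7 + 4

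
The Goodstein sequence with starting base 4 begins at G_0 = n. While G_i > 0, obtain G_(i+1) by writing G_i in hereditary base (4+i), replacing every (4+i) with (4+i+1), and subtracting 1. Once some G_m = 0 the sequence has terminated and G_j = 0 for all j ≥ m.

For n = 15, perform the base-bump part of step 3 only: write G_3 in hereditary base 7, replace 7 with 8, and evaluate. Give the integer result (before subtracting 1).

24

15 —HB4→ 3·4 + 3 —bump→ 3·5 + 3 = 18 —(−1)→ 17
17 —HB5→ 3·5 + 2 —bump→ 3·6 + 2 = 20 —(−1)→ 19
19 —HB6→ 3·6 + 1 —bump→ 3·7 + 1 = 22 —(−1)→ 21
21 —HB7→ 3·7 —bump→ 3·8 = 24 —(−1)→ 23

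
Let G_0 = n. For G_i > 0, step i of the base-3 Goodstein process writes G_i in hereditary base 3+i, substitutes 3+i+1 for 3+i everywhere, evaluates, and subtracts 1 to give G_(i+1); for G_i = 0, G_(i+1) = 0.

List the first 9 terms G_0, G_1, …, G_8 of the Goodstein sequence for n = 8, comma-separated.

8, 9, 10, 11, 11, 11, 11, 11, 11

G_0=8  [base 3] 2·3 + 2  →[3↦4]→  2·4 + 2 = 10  −1 ⇒ G_1=9
G_1=9  [base 4] 2·4 + 1  →[4↦5]→  2·5 + 1 = 11  −1 ⇒ G_2=10
G_2=10  [base 5] 2·5  →[5↦6]→  2·6 = 12  −1 ⇒ G_3=11
G_3=11  [base 6] 6 + 5  →[6↦7]→  7 + 5 = 12  −1 ⇒ G_4=11
G_4=11  [base 7] 7 + 4  →[7↦8]→  8 + 4 = 12  −1 ⇒ G_5=11
G_5=11  [base 8] 8 + 3  →[8↦9]→  9 + 3 = 12  −1 ⇒ G_6=11
G_6=11  [base 9] 9 + 2  →[9↦10]→  10 + 2 = 12  −1 ⇒ G_7=11
G_7=11  [base 10] 10 + 1  →[10↦11]→  11 + 1 = 12  −1 ⇒ G_8=11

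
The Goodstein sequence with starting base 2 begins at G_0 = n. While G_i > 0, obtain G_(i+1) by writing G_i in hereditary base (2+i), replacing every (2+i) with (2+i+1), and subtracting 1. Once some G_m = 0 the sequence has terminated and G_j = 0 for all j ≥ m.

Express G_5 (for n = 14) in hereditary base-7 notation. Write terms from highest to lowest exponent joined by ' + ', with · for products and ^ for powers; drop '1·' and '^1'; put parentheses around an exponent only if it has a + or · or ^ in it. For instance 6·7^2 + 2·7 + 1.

[0] 14 ≡ 2^(2 + 1) + 2^2 + 2 (base 2). Lift 3: 111. −1: 110.
[1] 110 ≡ 3^(3 + 1) + 3^3 + 2 (base 3). Lift 4: 1282. −1: 1281.
[2] 1281 ≡ 4^(4 + 1) + 4^4 + 1 (base 4). Lift 5: 18751. −1: 18750.
[3] 18750 ≡ 5^(5 + 1) + 5^5 (base 5). Lift 6: 326592. −1: 326591.
[4] 326591 ≡ 6^(6 + 1) + 5·6^5 + 5·6^4 + 5·6^3 + 5·6^2 + 5·6 + 5 (base 6). Lift 7: 5862841. −1: 5862840.

7^(7 + 1) + 5·7^5 + 5·7^4 + 5·7^3 + 5·7^2 + 5·7 + 4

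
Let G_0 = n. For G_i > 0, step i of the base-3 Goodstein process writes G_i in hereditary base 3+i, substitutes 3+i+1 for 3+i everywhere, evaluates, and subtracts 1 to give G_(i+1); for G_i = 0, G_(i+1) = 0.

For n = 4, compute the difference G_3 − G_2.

-1

G_0=4  [base 3] 3 + 1  →[3↦4]→  4 + 1 = 5  −1 ⇒ G_1=4
G_1=4  [base 4] 4  →[4↦5]→  5 = 5  −1 ⇒ G_2=4
G_2=4  [base 5] 4  →[5↦6]→  4 = 4  −1 ⇒ G_3=3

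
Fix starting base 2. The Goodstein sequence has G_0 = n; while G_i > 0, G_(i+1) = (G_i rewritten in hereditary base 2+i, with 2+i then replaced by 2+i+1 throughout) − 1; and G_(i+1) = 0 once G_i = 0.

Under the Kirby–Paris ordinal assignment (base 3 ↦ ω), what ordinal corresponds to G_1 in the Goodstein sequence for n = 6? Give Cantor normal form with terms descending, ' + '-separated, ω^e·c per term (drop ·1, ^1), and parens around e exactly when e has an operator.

G_0=6  [base 2] 2^2 + 2  →[2↦3]→  3^3 + 3 = 30  −1 ⇒ G_1=29
G_1=29  [base 3] 3^3 + 2  →[3↦4]→  4^4 + 2 = 258  −1 ⇒ G_2=257

ω^ω + 2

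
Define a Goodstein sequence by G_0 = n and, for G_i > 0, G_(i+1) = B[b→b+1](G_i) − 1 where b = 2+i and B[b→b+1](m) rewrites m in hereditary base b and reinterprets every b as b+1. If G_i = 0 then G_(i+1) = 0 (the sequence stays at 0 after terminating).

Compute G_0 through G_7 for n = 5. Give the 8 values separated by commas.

5 —HB2→ 2^2 + 1 —bump→ 3^3 + 1 = 28 —(−1)→ 27
27 —HB3→ 3^3 —bump→ 4^4 = 256 —(−1)→ 255
255 —HB4→ 3·4^3 + 3·4^2 + 3·4 + 3 —bump→ 3·5^3 + 3·5^2 + 3·5 + 3 = 468 —(−1)→ 467
467 —HB5→ 3·5^3 + 3·5^2 + 3·5 + 2 —bump→ 3·6^3 + 3·6^2 + 3·6 + 2 = 776 —(−1)→ 775
775 —HB6→ 3·6^3 + 3·6^2 + 3·6 + 1 —bump→ 3·7^3 + 3·7^2 + 3·7 + 1 = 1198 —(−1)→ 1197
1197 —HB7→ 3·7^3 + 3·7^2 + 3·7 —bump→ 3·8^3 + 3·8^2 + 3·8 = 1752 —(−1)→ 1751
1751 —HB8→ 3·8^3 + 3·8^2 + 2·8 + 7 —bump→ 3·9^3 + 3·9^2 + 2·9 + 7 = 2455 —(−1)→ 2454

5, 27, 255, 467, 775, 1197, 1751, 2454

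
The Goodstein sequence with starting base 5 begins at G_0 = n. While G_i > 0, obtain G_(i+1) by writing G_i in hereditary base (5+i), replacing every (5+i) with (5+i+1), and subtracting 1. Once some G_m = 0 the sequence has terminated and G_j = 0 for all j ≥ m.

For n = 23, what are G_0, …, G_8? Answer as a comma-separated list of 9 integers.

23, 26, 29, 32, 35, 37, 39, 41, 43

i=0: 23 = 4·5 + 3 (b=5); 5→6: 4·6 + 3 = 27; 27−1 = 26
i=1: 26 = 4·6 + 2 (b=6); 6→7: 4·7 + 2 = 30; 30−1 = 29
i=2: 29 = 4·7 + 1 (b=7); 7→8: 4·8 + 1 = 33; 33−1 = 32
i=3: 32 = 4·8 (b=8); 8→9: 4·9 = 36; 36−1 = 35
i=4: 35 = 3·9 + 8 (b=9); 9→10: 3·10 + 8 = 38; 38−1 = 37
i=5: 37 = 3·10 + 7 (b=10); 10→11: 3·11 + 7 = 40; 40−1 = 39
i=6: 39 = 3·11 + 6 (b=11); 11→12: 3·12 + 6 = 42; 42−1 = 41
i=7: 41 = 3·12 + 5 (b=12); 12→13: 3·13 + 5 = 44; 44−1 = 43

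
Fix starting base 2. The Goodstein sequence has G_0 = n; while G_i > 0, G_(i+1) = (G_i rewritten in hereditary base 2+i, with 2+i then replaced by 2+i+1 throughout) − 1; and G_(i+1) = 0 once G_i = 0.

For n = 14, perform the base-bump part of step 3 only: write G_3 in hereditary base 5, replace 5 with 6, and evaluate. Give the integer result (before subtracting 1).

326592

G_0=14  [base 2] 2^(2 + 1) + 2^2 + 2  →[2↦3]→  3^(3 + 1) + 3^3 + 3 = 111  −1 ⇒ G_1=110
G_1=110  [base 3] 3^(3 + 1) + 3^3 + 2  →[3↦4]→  4^(4 + 1) + 4^4 + 2 = 1282  −1 ⇒ G_2=1281
G_2=1281  [base 4] 4^(4 + 1) + 4^4 + 1  →[4↦5]→  5^(5 + 1) + 5^5 + 1 = 18751  −1 ⇒ G_3=18750
G_3=18750  [base 5] 5^(5 + 1) + 5^5  →[5↦6]→  6^(6 + 1) + 6^6 = 326592  −1 ⇒ G_4=326591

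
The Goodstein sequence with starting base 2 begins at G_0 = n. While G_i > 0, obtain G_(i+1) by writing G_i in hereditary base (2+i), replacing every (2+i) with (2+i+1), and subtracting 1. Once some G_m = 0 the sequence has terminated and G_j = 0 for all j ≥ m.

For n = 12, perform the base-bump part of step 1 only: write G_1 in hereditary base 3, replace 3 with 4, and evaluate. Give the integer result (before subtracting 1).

1066

step 0: 12 = 2^(2 + 1) + 2^2; sub 3 for 2: 3^(3 + 1) + 3^3; = 108; G_1 = 108−1 = 107
step 1: 107 = 3^(3 + 1) + 2·3^2 + 2·3 + 2; sub 4 for 3: 4^(4 + 1) + 2·4^2 + 2·4 + 2; = 1066; G_2 = 1066−1 = 1065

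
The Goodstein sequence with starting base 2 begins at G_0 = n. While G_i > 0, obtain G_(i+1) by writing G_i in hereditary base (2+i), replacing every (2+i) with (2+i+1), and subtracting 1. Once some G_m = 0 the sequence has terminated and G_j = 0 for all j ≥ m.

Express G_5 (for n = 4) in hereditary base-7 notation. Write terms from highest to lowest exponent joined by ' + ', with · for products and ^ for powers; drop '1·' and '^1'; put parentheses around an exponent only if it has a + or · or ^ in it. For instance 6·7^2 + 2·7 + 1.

4 —HB2→ 2^2 —bump→ 3^3 = 27 —(−1)→ 26
26 —HB3→ 2·3^2 + 2·3 + 2 —bump→ 2·4^2 + 2·4 + 2 = 42 —(−1)→ 41
41 —HB4→ 2·4^2 + 2·4 + 1 —bump→ 2·5^2 + 2·5 + 1 = 61 —(−1)→ 60
60 —HB5→ 2·5^2 + 2·5 —bump→ 2·6^2 + 2·6 = 84 —(−1)→ 83
83 —HB6→ 2·6^2 + 6 + 5 —bump→ 2·7^2 + 7 + 5 = 110 —(−1)→ 109

2·7^2 + 7 + 4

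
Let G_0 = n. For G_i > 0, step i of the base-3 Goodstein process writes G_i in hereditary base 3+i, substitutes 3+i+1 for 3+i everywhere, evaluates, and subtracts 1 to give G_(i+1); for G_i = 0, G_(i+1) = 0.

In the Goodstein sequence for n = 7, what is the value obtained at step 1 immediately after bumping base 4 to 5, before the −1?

G_0=7  [base 3] 2·3 + 1  →[3↦4]→  2·4 + 1 = 9  −1 ⇒ G_1=8
G_1=8  [base 4] 2·4  →[4↦5]→  2·5 = 10  −1 ⇒ G_2=9

10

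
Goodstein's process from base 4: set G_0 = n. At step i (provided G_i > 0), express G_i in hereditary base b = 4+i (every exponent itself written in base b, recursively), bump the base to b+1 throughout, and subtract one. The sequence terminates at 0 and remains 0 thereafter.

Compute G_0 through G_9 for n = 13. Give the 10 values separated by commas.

13, 15, 17, 18, 19, 20, 21, 22, 23, 23

G_0 = 13. HB_4(13) = 3·4 + 1. Bump = 16. G_1 = 15.
G_1 = 15. HB_5(15) = 3·5. Bump = 18. G_2 = 17.
G_2 = 17. HB_6(17) = 2·6 + 5. Bump = 19. G_3 = 18.
G_3 = 18. HB_7(18) = 2·7 + 4. Bump = 20. G_4 = 19.
G_4 = 19. HB_8(19) = 2·8 + 3. Bump = 21. G_5 = 20.
G_5 = 20. HB_9(20) = 2·9 + 2. Bump = 22. G_6 = 21.
G_6 = 21. HB_10(21) = 2·10 + 1. Bump = 23. G_7 = 22.
G_7 = 22. HB_11(22) = 2·11. Bump = 24. G_8 = 23.
G_8 = 23. HB_12(23) = 12 + 11. Bump = 24. G_9 = 23.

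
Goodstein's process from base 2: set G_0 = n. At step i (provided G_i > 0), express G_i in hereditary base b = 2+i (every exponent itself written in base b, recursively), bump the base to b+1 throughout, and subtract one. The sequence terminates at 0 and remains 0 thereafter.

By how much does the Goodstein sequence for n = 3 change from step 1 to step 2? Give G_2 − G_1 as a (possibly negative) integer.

i=0: 3 = 2 + 1 (b=2); 2→3: 3 + 1 = 4; 4−1 = 3
i=1: 3 = 3 (b=3); 3→4: 4 = 4; 4−1 = 3

0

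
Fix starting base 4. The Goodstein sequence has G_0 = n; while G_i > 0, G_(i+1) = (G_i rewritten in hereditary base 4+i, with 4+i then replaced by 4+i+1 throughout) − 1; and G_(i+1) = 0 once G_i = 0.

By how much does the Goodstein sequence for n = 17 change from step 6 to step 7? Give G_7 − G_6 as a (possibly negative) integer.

step 0: 17 = 4^2 + 1; sub 5 for 4: 5^2 + 1; = 26; G_1 = 26−1 = 25
step 1: 25 = 5^2; sub 6 for 5: 6^2; = 36; G_2 = 36−1 = 35
step 2: 35 = 5·6 + 5; sub 7 for 6: 5·7 + 5; = 40; G_3 = 40−1 = 39
step 3: 39 = 5·7 + 4; sub 8 for 7: 5·8 + 4; = 44; G_4 = 44−1 = 43
step 4: 43 = 5·8 + 3; sub 9 for 8: 5·9 + 3; = 48; G_5 = 48−1 = 47
step 5: 47 = 5·9 + 2; sub 10 for 9: 5·10 + 2; = 52; G_6 = 52−1 = 51
step 6: 51 = 5·10 + 1; sub 11 for 10: 5·11 + 1; = 56; G_7 = 56−1 = 55

4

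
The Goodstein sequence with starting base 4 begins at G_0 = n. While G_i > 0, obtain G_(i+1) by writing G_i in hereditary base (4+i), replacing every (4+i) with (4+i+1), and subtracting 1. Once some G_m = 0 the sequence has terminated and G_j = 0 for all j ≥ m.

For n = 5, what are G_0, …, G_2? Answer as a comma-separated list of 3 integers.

(0) 5|_4 = 4 + 1 ↦ 5 + 1|_5 = 6 ⇒ 5
(1) 5|_5 = 5 ↦ 6|_6 = 6 ⇒ 5

5, 5, 5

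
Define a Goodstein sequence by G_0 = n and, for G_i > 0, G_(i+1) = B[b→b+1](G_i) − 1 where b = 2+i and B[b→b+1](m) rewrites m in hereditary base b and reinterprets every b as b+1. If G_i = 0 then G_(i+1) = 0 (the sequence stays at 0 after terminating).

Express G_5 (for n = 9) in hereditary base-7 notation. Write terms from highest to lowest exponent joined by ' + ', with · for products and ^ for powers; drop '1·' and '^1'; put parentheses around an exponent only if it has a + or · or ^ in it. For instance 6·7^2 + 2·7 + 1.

3·7^7 + 3·7^3 + 3·7^2 + 3·7

(0) 9|_2 = 2^(2 + 1) + 1 ↦ 3^(3 + 1) + 1|_3 = 82 ⇒ 81
(1) 81|_3 = 3^(3 + 1) ↦ 4^(4 + 1)|_4 = 1024 ⇒ 1023
(2) 1023|_4 = 3·4^4 + 3·4^3 + 3·4^2 + 3·4 + 3 ↦ 3·5^5 + 3·5^3 + 3·5^2 + 3·5 + 3|_5 = 9843 ⇒ 9842
(3) 9842|_5 = 3·5^5 + 3·5^3 + 3·5^2 + 3·5 + 2 ↦ 3·6^6 + 3·6^3 + 3·6^2 + 3·6 + 2|_6 = 140744 ⇒ 140743
(4) 140743|_6 = 3·6^6 + 3·6^3 + 3·6^2 + 3·6 + 1 ↦ 3·7^7 + 3·7^3 + 3·7^2 + 3·7 + 1|_7 = 2471827 ⇒ 2471826
(5) 2471826|_7 = 3·7^7 + 3·7^3 + 3·7^2 + 3·7 ↦ 3·8^8 + 3·8^3 + 3·8^2 + 3·8|_8 = 50333400 ⇒ 50333399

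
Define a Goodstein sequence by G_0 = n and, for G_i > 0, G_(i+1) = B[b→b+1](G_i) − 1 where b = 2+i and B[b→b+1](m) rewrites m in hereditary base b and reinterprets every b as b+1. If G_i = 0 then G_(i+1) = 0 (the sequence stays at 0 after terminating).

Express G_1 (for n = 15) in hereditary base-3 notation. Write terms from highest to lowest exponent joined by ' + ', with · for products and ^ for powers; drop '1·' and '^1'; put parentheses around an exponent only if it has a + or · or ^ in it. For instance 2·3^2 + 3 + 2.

3^(3 + 1) + 3^3 + 3

i=0: 15 = 2^(2 + 1) + 2^2 + 2 + 1 (b=2); 2→3: 3^(3 + 1) + 3^3 + 3 + 1 = 112; 112−1 = 111
i=1: 111 = 3^(3 + 1) + 3^3 + 3 (b=3); 3→4: 4^(4 + 1) + 4^4 + 4 = 1284; 1284−1 = 1283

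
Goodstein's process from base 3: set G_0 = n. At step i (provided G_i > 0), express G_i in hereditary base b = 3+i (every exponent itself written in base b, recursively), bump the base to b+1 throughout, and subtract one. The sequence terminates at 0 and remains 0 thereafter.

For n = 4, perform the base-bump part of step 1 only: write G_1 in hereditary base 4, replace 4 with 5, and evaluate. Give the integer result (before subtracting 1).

5

[0] 4 ≡ 3 + 1 (base 3). Lift 4: 5. −1: 4.
[1] 4 ≡ 4 (base 4). Lift 5: 5. −1: 4.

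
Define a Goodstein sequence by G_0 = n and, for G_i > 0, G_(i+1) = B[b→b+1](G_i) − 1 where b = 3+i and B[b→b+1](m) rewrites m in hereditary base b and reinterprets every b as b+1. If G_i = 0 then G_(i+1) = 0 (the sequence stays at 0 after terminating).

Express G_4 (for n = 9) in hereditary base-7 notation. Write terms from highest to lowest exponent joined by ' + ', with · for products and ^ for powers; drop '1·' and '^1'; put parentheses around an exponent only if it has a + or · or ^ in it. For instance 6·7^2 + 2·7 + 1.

9 —HB3→ 3^2 —bump→ 4^2 = 16 —(−1)→ 15
15 —HB4→ 3·4 + 3 —bump→ 3·5 + 3 = 18 —(−1)→ 17
17 —HB5→ 3·5 + 2 —bump→ 3·6 + 2 = 20 —(−1)→ 19
19 —HB6→ 3·6 + 1 —bump→ 3·7 + 1 = 22 —(−1)→ 21
21 —HB7→ 3·7 —bump→ 3·8 = 24 —(−1)→ 23

3·7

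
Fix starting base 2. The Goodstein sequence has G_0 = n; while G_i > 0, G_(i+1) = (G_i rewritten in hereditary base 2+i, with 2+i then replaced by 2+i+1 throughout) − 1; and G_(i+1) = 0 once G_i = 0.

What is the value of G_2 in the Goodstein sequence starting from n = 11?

[0] 11 ≡ 2^(2 + 1) + 2 + 1 (base 2). Lift 3: 85. −1: 84.
[1] 84 ≡ 3^(3 + 1) + 3 (base 3). Lift 4: 1028. −1: 1027.
[2] 1027 ≡ 4^(4 + 1) + 3 (base 4). Lift 5: 15628. −1: 15627.

1027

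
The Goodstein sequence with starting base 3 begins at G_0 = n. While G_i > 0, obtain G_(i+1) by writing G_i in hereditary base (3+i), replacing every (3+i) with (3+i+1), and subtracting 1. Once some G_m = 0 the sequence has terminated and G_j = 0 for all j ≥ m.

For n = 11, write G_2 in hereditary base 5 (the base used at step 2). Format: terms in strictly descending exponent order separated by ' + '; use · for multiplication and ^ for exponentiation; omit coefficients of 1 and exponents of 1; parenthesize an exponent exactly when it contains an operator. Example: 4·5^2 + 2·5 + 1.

5^2

(0) 11|_3 = 3^2 + 2 ↦ 4^2 + 2|_4 = 18 ⇒ 17
(1) 17|_4 = 4^2 + 1 ↦ 5^2 + 1|_5 = 26 ⇒ 25
(2) 25|_5 = 5^2 ↦ 6^2|_6 = 36 ⇒ 35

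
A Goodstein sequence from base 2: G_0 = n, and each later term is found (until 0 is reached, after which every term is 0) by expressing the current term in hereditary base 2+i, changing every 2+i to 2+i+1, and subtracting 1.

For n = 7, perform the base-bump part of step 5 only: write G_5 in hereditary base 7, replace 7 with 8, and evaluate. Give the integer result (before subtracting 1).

7 —HB2→ 2^2 + 2 + 1 —bump→ 3^3 + 3 + 1 = 31 —(−1)→ 30
30 —HB3→ 3^3 + 3 —bump→ 4^4 + 4 = 260 —(−1)→ 259
259 —HB4→ 4^4 + 3 —bump→ 5^5 + 3 = 3128 —(−1)→ 3127
3127 —HB5→ 5^5 + 2 —bump→ 6^6 + 2 = 46658 —(−1)→ 46657
46657 —HB6→ 6^6 + 1 —bump→ 7^7 + 1 = 823544 —(−1)→ 823543
823543 —HB7→ 7^7 —bump→ 8^8 = 16777216 —(−1)→ 16777215

16777216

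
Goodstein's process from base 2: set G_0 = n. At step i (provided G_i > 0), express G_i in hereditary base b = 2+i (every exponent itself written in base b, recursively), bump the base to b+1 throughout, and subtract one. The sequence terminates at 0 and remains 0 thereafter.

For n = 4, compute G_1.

26

G_0=4  [base 2] 2^2  →[2↦3]→  3^3 = 27  −1 ⇒ G_1=26
G_1=26  [base 3] 2·3^2 + 2·3 + 2  →[3↦4]→  2·4^2 + 2·4 + 2 = 42  −1 ⇒ G_2=41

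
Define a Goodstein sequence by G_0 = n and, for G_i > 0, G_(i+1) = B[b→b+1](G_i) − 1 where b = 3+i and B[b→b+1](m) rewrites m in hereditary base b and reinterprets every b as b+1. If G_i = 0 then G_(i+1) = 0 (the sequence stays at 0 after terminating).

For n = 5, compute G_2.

5

G_0=5  [base 3] 3 + 2  →[3↦4]→  4 + 2 = 6  −1 ⇒ G_1=5
G_1=5  [base 4] 4 + 1  →[4↦5]→  5 + 1 = 6  −1 ⇒ G_2=5
G_2=5  [base 5] 5  →[5↦6]→  6 = 6  −1 ⇒ G_3=5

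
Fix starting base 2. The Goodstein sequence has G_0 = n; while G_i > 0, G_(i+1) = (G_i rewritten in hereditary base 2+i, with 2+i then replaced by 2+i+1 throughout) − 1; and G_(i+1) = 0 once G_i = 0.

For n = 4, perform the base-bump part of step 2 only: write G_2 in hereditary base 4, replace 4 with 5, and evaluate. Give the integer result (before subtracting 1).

61

base 2: 4 = 2^2; at 3: 3^3 = 27; next = 26
base 3: 26 = 2·3^2 + 2·3 + 2; at 4: 2·4^2 + 2·4 + 2 = 42; next = 41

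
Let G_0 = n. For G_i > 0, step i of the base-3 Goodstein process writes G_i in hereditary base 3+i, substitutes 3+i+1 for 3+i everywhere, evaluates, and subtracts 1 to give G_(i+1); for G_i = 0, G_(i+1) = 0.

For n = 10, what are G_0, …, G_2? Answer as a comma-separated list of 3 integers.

10, 16, 24

[0] 10 ≡ 3^2 + 1 (base 3). Lift 4: 17. −1: 16.
[1] 16 ≡ 4^2 (base 4). Lift 5: 25. −1: 24.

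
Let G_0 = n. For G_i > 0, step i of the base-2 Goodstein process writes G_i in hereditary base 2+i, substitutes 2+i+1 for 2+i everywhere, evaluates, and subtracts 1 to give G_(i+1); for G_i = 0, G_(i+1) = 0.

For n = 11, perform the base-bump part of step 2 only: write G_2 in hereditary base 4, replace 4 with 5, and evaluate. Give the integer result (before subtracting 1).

15628

i=0: 11 = 2^(2 + 1) + 2 + 1 (b=2); 2→3: 3^(3 + 1) + 3 + 1 = 85; 85−1 = 84
i=1: 84 = 3^(3 + 1) + 3 (b=3); 3→4: 4^(4 + 1) + 4 = 1028; 1028−1 = 1027
i=2: 1027 = 4^(4 + 1) + 3 (b=4); 4→5: 5^(5 + 1) + 3 = 15628; 15628−1 = 15627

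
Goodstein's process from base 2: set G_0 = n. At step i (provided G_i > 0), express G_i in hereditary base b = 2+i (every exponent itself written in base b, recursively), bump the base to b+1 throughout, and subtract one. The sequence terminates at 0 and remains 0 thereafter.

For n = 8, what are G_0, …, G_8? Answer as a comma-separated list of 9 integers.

8, 80, 553, 6310, 93395, 1647195, 33554571, 774841151, 20000000211

G_0=8  [base 2] 2^(2 + 1)  →[2↦3]→  3^(3 + 1) = 81  −1 ⇒ G_1=80
G_1=80  [base 3] 2·3^3 + 2·3^2 + 2·3 + 2  →[3↦4]→  2·4^4 + 2·4^2 + 2·4 + 2 = 554  −1 ⇒ G_2=553
G_2=553  [base 4] 2·4^4 + 2·4^2 + 2·4 + 1  →[4↦5]→  2·5^5 + 2·5^2 + 2·5 + 1 = 6311  −1 ⇒ G_3=6310
G_3=6310  [base 5] 2·5^5 + 2·5^2 + 2·5  →[5↦6]→  2·6^6 + 2·6^2 + 2·6 = 93396  −1 ⇒ G_4=93395
G_4=93395  [base 6] 2·6^6 + 2·6^2 + 6 + 5  →[6↦7]→  2·7^7 + 2·7^2 + 7 + 5 = 1647196  −1 ⇒ G_5=1647195
G_5=1647195  [base 7] 2·7^7 + 2·7^2 + 7 + 4  →[7↦8]→  2·8^8 + 2·8^2 + 8 + 4 = 33554572  −1 ⇒ G_6=33554571
G_6=33554571  [base 8] 2·8^8 + 2·8^2 + 8 + 3  →[8↦9]→  2·9^9 + 2·9^2 + 9 + 3 = 774841152  −1 ⇒ G_7=774841151
G_7=774841151  [base 9] 2·9^9 + 2·9^2 + 9 + 2  →[9↦10]→  2·10^10 + 2·10^2 + 10 + 2 = 20000000212  −1 ⇒ G_8=20000000211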